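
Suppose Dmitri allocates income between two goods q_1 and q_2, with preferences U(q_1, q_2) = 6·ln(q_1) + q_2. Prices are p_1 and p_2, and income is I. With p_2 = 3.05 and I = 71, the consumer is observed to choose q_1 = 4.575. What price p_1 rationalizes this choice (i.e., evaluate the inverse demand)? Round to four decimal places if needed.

p_1 = 4

Set MRS = p_1/p_2: (6/q_1)/1 = p_1/p_2.
So q_1*(p_1,p_2) = 6·p_2/p_1, independent of income; and q_2* = (I − 6·p_2)/p_2.
Set q_1* = 4.575 in the demand function and solve for p_1: p_1 = 4.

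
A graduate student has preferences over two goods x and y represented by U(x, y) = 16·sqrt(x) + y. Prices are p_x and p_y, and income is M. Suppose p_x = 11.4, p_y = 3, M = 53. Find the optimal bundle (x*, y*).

x* = 4.4321, y* = 0.8246

MU_x = 8/√x, MU_y = 1. Tangency: 8/√x = p_x/p_y.
Thus x* = (8·p_y/p_x)² — independent of M — with the rest of income spent on y.
Plugging in: x* = (8·3/11.4)² = 4.4321, y* = 0.8246.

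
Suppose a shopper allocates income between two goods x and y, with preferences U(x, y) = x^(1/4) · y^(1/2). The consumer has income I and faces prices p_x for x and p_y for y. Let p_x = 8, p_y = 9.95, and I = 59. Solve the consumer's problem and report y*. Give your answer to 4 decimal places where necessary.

y* = 3.9531

Demand: x*(p_x,p_y,I) = 1/3·I/p_x and y* = 2/3·I/p_y.
At p_x=8, p_y=9.95, I=59: y* = 2/3·59/9.95 = 3.9531.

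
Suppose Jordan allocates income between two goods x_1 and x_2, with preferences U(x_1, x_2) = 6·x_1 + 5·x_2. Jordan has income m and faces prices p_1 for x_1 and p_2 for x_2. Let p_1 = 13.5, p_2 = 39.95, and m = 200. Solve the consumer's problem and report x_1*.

Perfect substitutes: compare marginal utility per dollar. 6/p_1 vs 5/p_2 → 0.4444 vs 0.1252.
x_1 gives more utility per dollar, so spend all income on x_1: x_1* = m/p_1, x_2* = 0.
Numerically: x_1* = 14.8148, x_2* = 0.

x_1* = 14.8148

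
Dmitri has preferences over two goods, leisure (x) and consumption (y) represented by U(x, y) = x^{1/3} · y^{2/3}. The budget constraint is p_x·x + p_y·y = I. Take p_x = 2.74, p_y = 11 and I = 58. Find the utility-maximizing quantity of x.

x* = 7.056

Demand: x*(p_x,p_y,I) = 1/3·I/p_x and y* = 2/3·I/p_y.
At p_x=2.74, p_y=11, I=58: x* = 1/3·58/2.74 = 7.056.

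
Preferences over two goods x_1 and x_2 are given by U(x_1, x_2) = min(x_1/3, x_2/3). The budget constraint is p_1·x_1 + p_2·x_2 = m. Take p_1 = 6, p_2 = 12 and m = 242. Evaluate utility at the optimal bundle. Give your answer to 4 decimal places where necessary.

Leontief preferences: the optimum is at the kink where x_1/3 = x_2/3, i.e. x_2 = x_1.
Budget: p_1·x_1 + p_2·x_1 = m, so (3·p_1 + 3·p_2)·x_1 = 3·m.
Demand: x_1*(p_1,p_2,m) = 3·m/(3·p_1 + 3·p_2), x_2* = 3·m/(3·p_1 + 3·p_2).
Here 3·6 + 3·12 = 54, giving x_1* = 13.4444 and x_2* = 13.4444.
Utility at the optimum: U(13.4444, 13.4444) = 4.4815.

V = 4.4815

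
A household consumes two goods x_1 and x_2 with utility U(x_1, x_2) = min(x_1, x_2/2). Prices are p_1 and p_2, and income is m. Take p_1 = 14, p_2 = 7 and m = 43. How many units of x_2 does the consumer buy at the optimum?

x_2* = 3.0714

Demand: x_1*(p_1,p_2,m) = m/(p_1 + 2·p_2), x_2* = 2·m/(p_1 + 2·p_2).
Here 14 + 2·7 = 28, giving x_2* = 3.0714.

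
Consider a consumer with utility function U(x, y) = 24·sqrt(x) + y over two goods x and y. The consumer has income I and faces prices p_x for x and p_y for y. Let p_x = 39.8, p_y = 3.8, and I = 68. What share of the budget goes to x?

share on x = 0.7683

Plugging in: x* = (12·3.8/39.8)² = 1.3127, y* = 4.146.
Expenditure on x: 39.8·1.3127 = 52.2452; share = 0.7683.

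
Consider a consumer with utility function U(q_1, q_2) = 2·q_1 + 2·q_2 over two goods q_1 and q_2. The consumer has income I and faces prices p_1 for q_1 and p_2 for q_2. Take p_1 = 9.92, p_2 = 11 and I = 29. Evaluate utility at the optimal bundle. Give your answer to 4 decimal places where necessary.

V = 5.8468

Perfect substitutes: compare marginal utility per dollar. 2/p_1 vs 2/p_2 → 0.2016 vs 0.1818.
q_1 gives more utility per dollar, so spend all income on q_1: q_1* = I/p_1, q_2* = 0.
Numerically: q_1* = 2.9234, q_2* = 0.
Utility at the optimum: U(2.9234, 0) = 5.8468.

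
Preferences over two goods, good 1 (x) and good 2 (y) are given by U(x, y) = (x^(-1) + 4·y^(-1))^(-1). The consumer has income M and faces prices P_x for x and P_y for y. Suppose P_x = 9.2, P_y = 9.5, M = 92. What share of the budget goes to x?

MU_x ∝ x^(-2), MU_y ∝ 4·y^(-2), so MRS = (1/4)·(y/x)^(2) = P_x/P_y.
Hence y/x = (4·P_x/P_y)^(1/(2)), i.e. raised to the 0.5 power.
Substitute y = (y/x)·x into the budget: x* = M/(P_x + P_y·(y/x)).
Numerically y/x = 1.968168, so x* = 92/(9.2 + 9.5·1.968168) = 3.2978 and y* = 1.968168·3.2978 = 6.4906.
Expenditure on x: 9.2·3.2978 = 30.3395; share = 0.3298.

share on x = 0.3298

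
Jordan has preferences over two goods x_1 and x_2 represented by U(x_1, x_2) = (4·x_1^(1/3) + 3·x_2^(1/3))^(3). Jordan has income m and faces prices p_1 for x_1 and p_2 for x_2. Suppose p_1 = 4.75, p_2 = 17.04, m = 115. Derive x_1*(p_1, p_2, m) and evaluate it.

x_1* = 18.0282

MRS = MU_x_1/MU_x_2 = (4/3)·(x_2/x_1)^(2/3). Set equal to p_1/p_2.
Hence x_2/x_1 = ((3/4)·p_1/p_2)^(1/(2/3)), i.e. raised to the 1.5 power.
Substitute x_2 = (x_2/x_1)·x_1 into the budget: x_1* = m/(p_1 + p_2·(x_2/x_1)).
Numerically x_2/x_1 = 0.095593, so x_1* = 115/(4.75 + 17.04·0.095593) = 18.0282.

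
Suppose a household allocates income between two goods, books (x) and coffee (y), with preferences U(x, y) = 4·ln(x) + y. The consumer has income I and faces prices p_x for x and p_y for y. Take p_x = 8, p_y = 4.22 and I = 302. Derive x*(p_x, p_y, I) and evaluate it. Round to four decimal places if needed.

Set MRS = p_x/p_y: (4/x)/1 = p_x/p_y.
So x*(p_x,p_y) = 4·p_y/p_x, independent of income; and y* = (I − 4·p_y)/p_y.
At the given prices: x* = 4·4.22/8 = 2.11.

x* = 2.11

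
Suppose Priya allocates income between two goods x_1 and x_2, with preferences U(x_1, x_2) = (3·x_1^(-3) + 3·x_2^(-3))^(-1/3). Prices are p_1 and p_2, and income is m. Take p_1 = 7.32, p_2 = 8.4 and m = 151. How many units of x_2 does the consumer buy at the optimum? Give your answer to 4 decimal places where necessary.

x_2* = 9.4515

From the CES first-order condition, (x_2/x_1)^(4) = p_1/p_2.
Solve for the ratio: x_2/x_1 = [p_1/p_2]^(0.25).
Substitute x_2 = (x_2/x_1)·x_1 into the budget: x_1* = m/(p_1 + p_2·(x_2/x_1)).
Numerically x_2/x_1 = 0.96618, so x_1* = 151/(7.32 + 8.4·0.96618) = 9.7824 and x_2* = 0.96618·9.7824 = 9.4515.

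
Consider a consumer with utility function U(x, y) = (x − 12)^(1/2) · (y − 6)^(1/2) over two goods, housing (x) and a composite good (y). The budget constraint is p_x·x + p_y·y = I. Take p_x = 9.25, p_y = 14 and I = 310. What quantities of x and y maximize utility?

MRS = (y−6)/(x−12). Tangency with p_x/p_y gives y−6 = (p_x/p_y)·(x−12).
Substituting into the budget: x* = 12 + 0.5·(I − 12·p_x − 6·p_y)/p_x, and y* = 6 + 0.5·(…)/p_y.
Discretionary income = 310 − 12·9.25 − 6·14 = 115; x* = 12 + 0.5·115/9.25 = 18.2162; y* = 6 + 0.5·115/14 = 10.1071.

x* = 18.2162, y* = 10.1071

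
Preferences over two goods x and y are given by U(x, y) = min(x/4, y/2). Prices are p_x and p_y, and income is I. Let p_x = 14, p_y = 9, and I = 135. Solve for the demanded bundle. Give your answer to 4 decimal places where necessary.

x* = 7.2973, y* = 3.6486

With perfect complements, no substitution: consume in ratio x:y = 4:2.
Budget: p_x·x + p_y·(1/2)·x = I, so (4·p_x + 2·p_y)·x = 4·I.
Demand: x*(p_x,p_y,I) = 4·I/(4·p_x + 2·p_y), y* = 2·I/(4·p_x + 2·p_y).
Here 4·14 + 2·9 = 74, giving x* = 7.2973 and y* = 3.6486.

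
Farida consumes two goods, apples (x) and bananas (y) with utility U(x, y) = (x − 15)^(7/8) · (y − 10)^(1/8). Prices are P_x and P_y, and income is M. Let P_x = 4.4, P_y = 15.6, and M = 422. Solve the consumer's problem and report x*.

x* = 54.7727

This is Cobb-Douglas in (x−15, y−10): tangency gives 0.875·P_y·(y−10) = 0.125·P_x·(x−15).
After buying the subsistence bundle (15, 10), a share 0.875 of the remaining income goes to x: x* = 15 + 0.875·(M − 15P_x − 10P_y)/P_x.
Discretionary income = 422 − 15·4.4 − 10·15.6 = 200; x* = 15 + 0.875·200/4.4 = 54.7727.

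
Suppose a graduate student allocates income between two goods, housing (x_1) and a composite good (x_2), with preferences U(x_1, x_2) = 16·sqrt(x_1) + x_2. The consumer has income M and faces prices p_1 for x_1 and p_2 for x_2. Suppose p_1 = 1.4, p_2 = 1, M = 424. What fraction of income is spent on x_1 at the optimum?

Utility is quasi-linear in x_2; the FOC for x_1 is 8/√x_1 = p_1/p_2.
Thus x_1* = (8·p_2/p_1)² — independent of M — with the rest of income spent on x_2.
Plugging in: x_1* = (8·1/1.4)² = 32.6531, x_2* = 378.2857.
Expenditure on x_1: 1.4·32.6531 = 45.7143; share = 0.1078.

share on x_1 = 0.1078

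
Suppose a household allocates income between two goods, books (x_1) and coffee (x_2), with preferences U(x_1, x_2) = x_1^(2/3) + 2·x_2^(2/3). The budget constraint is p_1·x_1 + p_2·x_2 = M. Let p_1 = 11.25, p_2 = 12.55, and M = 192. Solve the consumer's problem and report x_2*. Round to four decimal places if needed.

x_2* = 13.2393

With the ratio pinned down, the budget gives x_1* = M/(p_1 + p_2·(x_2/x_1)) and x_2* = (x_2/x_1)·x_1*.
Numerically x_2/x_1 = 5.762572, so x_1* = 192/(11.25 + 12.55·5.762572) = 2.2975 and x_2* = 5.762572·2.2975 = 13.2393.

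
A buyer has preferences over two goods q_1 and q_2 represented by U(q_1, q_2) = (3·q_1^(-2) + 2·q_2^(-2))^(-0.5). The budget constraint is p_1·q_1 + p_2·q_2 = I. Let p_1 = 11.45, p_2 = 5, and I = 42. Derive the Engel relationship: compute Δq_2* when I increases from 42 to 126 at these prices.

Δq_2* = 5.621

MU_q_1 ∝ 3·q_1^(-3), MU_q_2 ∝ 2·q_2^(-3), so MRS = (3/2)·(q_2/q_1)^(3) = p_1/p_2.
Hence q_2/q_1 = ((2/3)·p_1/p_2)^(1/(3)), i.e. raised to the 1/3 power.
With the ratio pinned down, the budget gives q_1* = I/(p_1 + p_2·(q_2/q_1)) and q_2* = (q_2/q_1)·q_1*.
Numerically q_2/q_1 = 1.151458, so q_1* = 42/(11.45 + 5·1.151458) = 2.4408 and q_2* = 1.151458·2.4408 = 2.8105.
At I' = 126: q_2* = 8.4315. Change: 8.4315 − 2.8105 = 5.621.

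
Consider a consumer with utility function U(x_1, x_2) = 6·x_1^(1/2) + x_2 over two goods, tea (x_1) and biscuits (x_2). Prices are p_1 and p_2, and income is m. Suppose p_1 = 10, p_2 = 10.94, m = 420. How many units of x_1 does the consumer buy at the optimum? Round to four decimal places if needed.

Utility is quasi-linear in x_2; the FOC for x_1 is 3/√x_1 = p_1/p_2.
Thus x_1* = (3·p_2/p_1)² — independent of m — with the rest of income spent on x_2.
Plugging in: x_1* = (3·10.94/10)² = 10.7715.

x_1* = 10.7715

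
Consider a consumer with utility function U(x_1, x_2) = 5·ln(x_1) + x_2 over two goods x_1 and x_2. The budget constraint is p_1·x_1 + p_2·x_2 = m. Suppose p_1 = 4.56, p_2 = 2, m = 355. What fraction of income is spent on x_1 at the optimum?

Set MRS = p_1/p_2: (5/x_1)/1 = p_1/p_2.
So x_1*(p_1,p_2) = 5·p_2/p_1, independent of income; and x_2* = (m − 5·p_2)/p_2.
At the given prices: x_1* = 5·2/4.56 = 2.193, and x_2* = 172.5.
Expenditure on x_1: 4.56·2.193 = 10; share = 0.0282.

share on x_1 = 0.0282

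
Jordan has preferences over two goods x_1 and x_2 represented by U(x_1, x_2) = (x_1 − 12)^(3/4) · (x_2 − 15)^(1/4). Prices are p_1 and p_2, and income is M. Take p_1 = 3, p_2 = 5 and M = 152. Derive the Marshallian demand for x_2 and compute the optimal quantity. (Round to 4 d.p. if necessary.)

Let x_1' = x_1−12, x_2' = x_2−15. MRS = 3·x_2'/x_1' = p_1/p_2.
Substituting into the budget: x_1* = 12 + 0.75·(M − 12·p_1 − 15·p_2)/p_1, and x_2* = 15 + 0.25·(…)/p_2.
Discretionary income = 152 − 12·3 − 15·5 = 41; x_2* = 15 + 0.25·41/5 = 17.05.

x_2* = 17.05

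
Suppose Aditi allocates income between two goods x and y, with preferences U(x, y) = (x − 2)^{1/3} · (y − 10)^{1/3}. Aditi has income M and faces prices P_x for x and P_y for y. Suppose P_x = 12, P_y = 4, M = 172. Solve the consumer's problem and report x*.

x* = 6.5

MRS = (y−10)/(x−2). Tangency with P_x/P_y gives y−10 = (P_x/P_y)·(x−2).
After buying the subsistence bundle (2, 10), a share 0.5 of the remaining income goes to x: x* = 2 + 0.5·(M − 2P_x − 10P_y)/P_x.
Discretionary income = 172 − 2·12 − 10·4 = 108; x* = 2 + 0.5·108/12 = 6.5.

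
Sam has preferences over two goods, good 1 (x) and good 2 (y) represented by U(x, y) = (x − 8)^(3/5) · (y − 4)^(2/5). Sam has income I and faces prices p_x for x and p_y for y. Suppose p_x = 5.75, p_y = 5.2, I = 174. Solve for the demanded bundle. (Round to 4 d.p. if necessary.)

This is Cobb-Douglas in (x−8, y−4): tangency gives 0.6·p_y·(y−4) = 0.4·p_x·(x−8).
After buying the subsistence bundle (8, 4), a share 0.6 of the remaining income goes to x: x* = 8 + 0.6·(I − 8p_x − 4p_y)/p_x.
Discretionary income = 174 − 8·5.75 − 4·5.2 = 107.2; x* = 8 + 0.6·107.2/5.75 = 19.1861; y* = 4 + 0.4·107.2/5.2 = 12.2462.

x* = 19.1861, y* = 12.2462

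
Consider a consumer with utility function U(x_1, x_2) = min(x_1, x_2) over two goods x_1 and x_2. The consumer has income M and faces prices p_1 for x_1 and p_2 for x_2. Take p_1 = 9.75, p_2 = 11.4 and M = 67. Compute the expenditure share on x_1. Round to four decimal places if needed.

share on x_1 = 0.461

Demand: x_1*(p_1,p_2,M) = M/(p_1 + p_2), x_2* = M/(p_1 + p_2).
Here 9.75 + 11.4 = 21.15, giving x_1* = 3.1678 and x_2* = 3.1678.
Expenditure on x_1: 9.75·3.1678 = 30.8865; share = 0.461.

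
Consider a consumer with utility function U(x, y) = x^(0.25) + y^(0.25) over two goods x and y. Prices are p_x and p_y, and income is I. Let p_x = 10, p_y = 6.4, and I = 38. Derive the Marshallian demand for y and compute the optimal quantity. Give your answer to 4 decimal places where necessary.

MRS = MU_x/MU_y = (y/x)^(0.75). Set equal to p_x/p_y.
Hence y/x = (p_x/p_y)^(1/(0.75)), i.e. raised to the 4/3 power.
Substitute y = (y/x)·x into the budget: x* = I/(p_x + p_y·(y/x)).
Numerically y/x = 1.813121, so x* = 38/(10 + 6.4·1.813121) = 1.7589 and y* = 1.813121·1.7589 = 3.1892.

y* = 3.1892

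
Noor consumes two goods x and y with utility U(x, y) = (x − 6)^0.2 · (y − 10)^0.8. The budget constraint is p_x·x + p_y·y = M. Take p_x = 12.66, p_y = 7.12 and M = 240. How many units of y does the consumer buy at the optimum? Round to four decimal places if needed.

y* = 20.4315

MRS = (1/4)·(y−10)/(x−6). Tangency with p_x/p_y gives y−10 = 4·(p_x/p_y)·(x−6).
After buying the subsistence bundle (6, 10), a share 0.2 of the remaining income goes to x: x* = 6 + 0.2·(M − 6p_x − 10p_y)/p_x.
Discretionary income = 240 − 6·12.66 − 10·7.12 = 92.84; y* = 10 + 0.8·92.84/7.12 = 20.4315.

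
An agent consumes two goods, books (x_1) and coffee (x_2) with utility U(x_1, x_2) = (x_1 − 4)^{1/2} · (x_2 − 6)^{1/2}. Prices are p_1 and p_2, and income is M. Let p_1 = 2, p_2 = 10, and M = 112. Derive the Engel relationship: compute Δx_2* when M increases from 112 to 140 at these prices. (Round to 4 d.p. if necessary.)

Δx_2* = 1.4

MRS = (x_2−6)/(x_1−4). Tangency with p_1/p_2 gives x_2−6 = (p_1/p_2)·(x_1−4).
After buying the subsistence bundle (4, 6), a share 0.5 of the remaining income goes to x_1: x_1* = 4 + 0.5·(M − 4p_1 − 6p_2)/p_1.
Discretionary income = 112 − 4·2 − 6·10 = 44; x_2* = 6 + 0.5·44/10 = 8.2.
At M' = 140: x_2* = 9.6. Change: 9.6 − 8.2 = 1.4.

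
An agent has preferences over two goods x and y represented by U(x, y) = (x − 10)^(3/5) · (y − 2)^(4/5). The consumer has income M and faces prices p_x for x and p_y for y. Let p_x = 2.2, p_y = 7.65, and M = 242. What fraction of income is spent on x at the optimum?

This is Cobb-Douglas in (x−10, y−2): tangency gives 0.6·p_y·(y−2) = 0.8·p_x·(x−10).
Substituting into the budget: x* = 10 + 3/7·(M − 10·p_x − 2·p_y)/p_x, and y* = 2 + 4/7·(…)/p_y.
Discretionary income = 242 − 10·2.2 − 2·7.65 = 204.7; x* = 10 + 3/7·204.7/2.2 = 49.8766; y* = 2 + 4/7·204.7/7.65 = 17.2904.
Expenditure on x: 2.2·49.8766 = 109.7286; share = 0.4534.

share on x = 0.4534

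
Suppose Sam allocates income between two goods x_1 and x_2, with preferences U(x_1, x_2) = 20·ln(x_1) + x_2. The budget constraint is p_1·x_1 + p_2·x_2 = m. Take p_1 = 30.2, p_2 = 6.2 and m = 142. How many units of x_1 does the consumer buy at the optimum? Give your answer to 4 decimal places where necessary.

x_1* = 4.106

Set MRS = p_1/p_2: (20/x_1)/1 = p_1/p_2.
So x_1*(p_1,p_2) = 20·p_2/p_1, independent of income; and x_2* = (m − 20·p_2)/p_2.
At the given prices: x_1* = 20·6.2/30.2 = 4.106.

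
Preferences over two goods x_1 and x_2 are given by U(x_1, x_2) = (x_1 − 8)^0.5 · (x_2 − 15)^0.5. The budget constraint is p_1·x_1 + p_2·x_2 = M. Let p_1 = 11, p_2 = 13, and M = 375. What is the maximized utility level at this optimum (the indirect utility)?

Let x_1' = x_1−8, x_2' = x_2−15. MRS = x_2'/x_1' = p_1/p_2.
Substituting into the budget: x_1* = 8 + 0.5·(M − 8·p_1 − 15·p_2)/p_1, and x_2* = 15 + 0.5·(…)/p_2.
Discretionary income = 375 − 8·11 − 15·13 = 92; x_1* = 8 + 0.5·92/11 = 12.1818; x_2* = 15 + 0.5·92/13 = 18.5385.
Utility at the optimum: U(12.1818, 18.5385) = 3.8467.

V = 3.8467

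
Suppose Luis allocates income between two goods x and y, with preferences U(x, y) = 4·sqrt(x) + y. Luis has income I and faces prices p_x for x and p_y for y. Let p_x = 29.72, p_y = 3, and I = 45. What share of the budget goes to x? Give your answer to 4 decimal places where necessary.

Utility is quasi-linear in y; the FOC for x is 2/√x = p_x/p_y.
Solve: √x = 2·p_y/p_x, so x*(p_x,p_y) = (2·p_y/p_x)², and y* = (I − p_x·x*)/p_y.
Plugging in: x* = (2·3/29.72)² = 0.0408, y* = 14.5962.
Expenditure on x: 29.72·0.0408 = 1.2113; share = 0.0269.

share on x = 0.0269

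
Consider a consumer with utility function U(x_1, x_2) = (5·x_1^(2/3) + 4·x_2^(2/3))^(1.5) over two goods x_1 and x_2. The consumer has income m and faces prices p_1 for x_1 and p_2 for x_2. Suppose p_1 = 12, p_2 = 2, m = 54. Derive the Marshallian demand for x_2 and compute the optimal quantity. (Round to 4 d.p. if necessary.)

From the CES first-order condition, (5/4)·(x_2/x_1)^(1/3) = p_1/p_2.
Hence x_2/x_1 = ((4/5)·p_1/p_2)^(1/(1/3)), i.e. raised to the 3 power.
Substitute x_2 = (x_2/x_1)·x_1 into the budget: x_1* = m/(p_1 + p_2·(x_2/x_1)).
Numerically x_2/x_1 = 110.592, so x_1* = 54/(12 + 2·110.592) = 0.2316 and x_2* = 110.592·0.2316 = 25.6105.

x_2* = 25.6105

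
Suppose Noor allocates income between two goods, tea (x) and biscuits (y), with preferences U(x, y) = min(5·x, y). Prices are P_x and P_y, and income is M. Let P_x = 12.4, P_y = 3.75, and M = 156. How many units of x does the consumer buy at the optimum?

x* = 5.008

Here 12.4 + 5·3.75 = 31.15, giving x* = 5.008.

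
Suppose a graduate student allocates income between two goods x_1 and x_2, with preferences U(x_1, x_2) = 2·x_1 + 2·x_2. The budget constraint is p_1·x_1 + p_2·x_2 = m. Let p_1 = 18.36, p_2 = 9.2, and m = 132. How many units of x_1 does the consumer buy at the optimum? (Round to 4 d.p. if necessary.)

x_2 gives more utility per dollar, so spend all income on x_2: x_2* = m/p_2, x_1* = 0.
Numerically: x_1* = 0, x_2* = 14.3478.

x_1* = 0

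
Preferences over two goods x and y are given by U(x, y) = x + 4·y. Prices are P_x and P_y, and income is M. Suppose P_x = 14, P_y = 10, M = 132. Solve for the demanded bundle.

x* = 0, y* = 13.2

Linear utility — the consumer picks whichever good has higher MU/price: 1/14 = 0.0714 vs 4/10 = 0.4.
y gives more utility per dollar, so spend all income on y: y* = M/P_y, x* = 0.
Numerically: x* = 0, y* = 13.2.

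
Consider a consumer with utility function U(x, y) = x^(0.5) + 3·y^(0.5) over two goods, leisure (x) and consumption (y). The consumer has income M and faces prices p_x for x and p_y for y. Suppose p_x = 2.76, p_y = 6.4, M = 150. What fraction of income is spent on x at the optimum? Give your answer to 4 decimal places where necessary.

share on x = 0.2049

MU_x ∝ x^(-0.5), MU_y ∝ 3·y^(-0.5), so MRS = (1/3)·(y/x)^(0.5) = p_x/p_y.
Hence y/x = (3·p_x/p_y)^(1/(0.5)), i.e. raised to the 2 power.
Substitute y = (y/x)·x into the budget: x* = M/(p_x + p_y·(y/x)).
Numerically y/x = 1.673789, so x* = 150/(2.76 + 6.4·1.673789) = 11.134 and y* = 1.673789·11.134 = 18.636.
Expenditure on x: 2.76·11.134 = 30.7298; share = 0.2049.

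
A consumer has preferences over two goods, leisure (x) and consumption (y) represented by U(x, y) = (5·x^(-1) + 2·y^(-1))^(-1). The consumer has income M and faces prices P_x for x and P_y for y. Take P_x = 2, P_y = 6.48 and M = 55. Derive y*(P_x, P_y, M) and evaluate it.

Numerically y/x = 0.351364, so x* = 55/(2 + 6.48·0.351364) = 12.86 and y* = 0.351364·12.86 = 4.5185.

y* = 4.5185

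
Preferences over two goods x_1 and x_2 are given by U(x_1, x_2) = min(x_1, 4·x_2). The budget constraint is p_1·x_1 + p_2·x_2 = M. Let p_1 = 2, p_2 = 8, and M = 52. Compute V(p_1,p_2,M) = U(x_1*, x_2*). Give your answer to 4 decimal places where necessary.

Leontief preferences: the optimum is at the kink where x_1/4 = x_2/1, i.e. x_2 = (1/4)·x_1.
Budget: p_1·x_1 + p_2·(1/4)·x_1 = M, so (4·p_1 + p_2)·x_1 = 4·M.
Demand: x_1*(p_1,p_2,M) = 4·M/(4·p_1 + p_2), x_2* = M/(4·p_1 + p_2).
Here 4·2 + 8 = 16, giving x_1* = 13 and x_2* = 3.25.
Utility at the optimum: U(13, 3.25) = 13.

V = 13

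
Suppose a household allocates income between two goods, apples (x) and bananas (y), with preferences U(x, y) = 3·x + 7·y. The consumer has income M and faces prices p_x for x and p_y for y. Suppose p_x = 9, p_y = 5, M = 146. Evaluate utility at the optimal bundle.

Perfect substitutes: compare marginal utility per dollar. 3/p_x vs 7/p_y → 0.3333 vs 1.4.
y gives more utility per dollar, so spend all income on y: y* = M/p_y, x* = 0.
Numerically: x* = 0, y* = 29.2.
Utility at the optimum: U(0, 29.2) = 204.4.

V = 204.4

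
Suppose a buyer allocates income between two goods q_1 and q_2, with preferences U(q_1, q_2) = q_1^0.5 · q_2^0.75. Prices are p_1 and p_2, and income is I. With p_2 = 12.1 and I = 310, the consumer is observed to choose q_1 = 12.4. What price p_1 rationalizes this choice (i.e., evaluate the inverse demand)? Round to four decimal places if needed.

Tangency: MRS = (2/3)·q_2/q_1 = p_1/p_2.
So 0.5·p_2·q_2 = 0.75·p_1·q_1; combined with the budget, a share 0.4 of income goes to q_1.
Demand: q_1*(p_1,p_2,I) = 0.4·I/p_1 and q_2* = 0.6·I/p_2.
Set q_1* = 12.4 in the demand function and solve for p_1: p_1 = 10.

p_1 = 10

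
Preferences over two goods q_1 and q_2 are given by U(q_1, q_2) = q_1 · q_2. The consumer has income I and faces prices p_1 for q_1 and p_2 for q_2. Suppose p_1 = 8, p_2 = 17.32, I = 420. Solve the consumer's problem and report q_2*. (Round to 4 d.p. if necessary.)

q_2* = 12.1247

The MRS is q_2/q_1. Set MRS = p_1/p_2.
So p_2·q_2 = p_1·q_1; combined with the budget, a share 0.5 of income goes to q_1.
Demand: q_1*(p_1,p_2,I) = 0.5·I/p_1 and q_2* = 0.5·I/p_2.
At p_1=8, p_2=17.32, I=420: q_2* = 0.5·420/17.32 = 12.1247.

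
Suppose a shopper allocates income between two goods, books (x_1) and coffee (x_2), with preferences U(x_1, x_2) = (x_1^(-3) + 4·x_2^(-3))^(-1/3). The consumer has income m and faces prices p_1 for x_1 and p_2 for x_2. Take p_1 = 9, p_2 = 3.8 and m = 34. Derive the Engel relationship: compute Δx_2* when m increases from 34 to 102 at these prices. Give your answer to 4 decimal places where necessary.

Δx_2* = 7.6148

MU_x_1 ∝ x_1^(-4), MU_x_2 ∝ 4·x_2^(-4), so MRS = (1/4)·(x_2/x_1)^(4) = p_1/p_2.
Solve for the ratio: x_2/x_1 = [4·p_1/p_2]^(0.25).
Substitute x_2 = (x_2/x_1)·x_1 into the budget: x_1* = m/(p_1 + p_2·(x_2/x_1)).
Numerically x_2/x_1 = 1.754404, so x_1* = 34/(9 + 3.8·1.754404) = 2.1702 and x_2* = 1.754404·2.1702 = 3.8074.
At m' = 102: x_2* = 11.4222. Change: 11.4222 − 3.8074 = 7.6148.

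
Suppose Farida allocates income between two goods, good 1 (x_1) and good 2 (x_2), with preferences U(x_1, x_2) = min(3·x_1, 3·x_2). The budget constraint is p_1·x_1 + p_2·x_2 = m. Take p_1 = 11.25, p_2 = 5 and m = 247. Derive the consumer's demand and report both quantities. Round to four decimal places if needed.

x_1* = 15.2, x_2* = 15.2

Leontief preferences: the optimum is at the kink where x_1/3 = x_2/3, i.e. x_2 = x_1.
Budget: p_1·x_1 + p_2·x_1 = m, so (3·p_1 + 3·p_2)·x_1 = 3·m.
Demand: x_1*(p_1,p_2,m) = 3·m/(3·p_1 + 3·p_2), x_2* = 3·m/(3·p_1 + 3·p_2).
Here 3·11.25 + 3·5 = 48.75, giving x_1* = 15.2 and x_2* = 15.2.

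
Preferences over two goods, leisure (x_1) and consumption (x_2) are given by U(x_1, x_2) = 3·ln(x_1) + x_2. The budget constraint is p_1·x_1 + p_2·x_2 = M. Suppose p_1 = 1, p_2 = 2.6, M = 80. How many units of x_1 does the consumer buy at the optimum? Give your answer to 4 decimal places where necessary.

Set MRS = p_1/p_2: (3/x_1)/1 = p_1/p_2.
So x_1*(p_1,p_2) = 3·p_2/p_1, independent of income; and x_2* = (M − 3·p_2)/p_2.
At the given prices: x_1* = 3·2.6/1 = 7.8.

x_1* = 7.8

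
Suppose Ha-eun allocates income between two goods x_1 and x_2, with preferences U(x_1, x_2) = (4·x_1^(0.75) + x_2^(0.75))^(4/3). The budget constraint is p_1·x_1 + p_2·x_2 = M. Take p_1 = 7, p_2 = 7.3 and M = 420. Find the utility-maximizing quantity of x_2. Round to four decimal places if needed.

MU_x_1 ∝ 4·x_1^(-0.25), MU_x_2 ∝ x_2^(-0.25), so MRS = 4·(x_2/x_1)^(0.25) = p_1/p_2.
Hence x_2/x_1 = ((1/4)·p_1/p_2)^(1/(0.25)), i.e. raised to the 4 power.
With the ratio pinned down, the budget gives x_1* = M/(p_1 + p_2·(x_2/x_1)) and x_2* = (x_2/x_1)·x_1*.
Numerically x_2/x_1 = 0.003303, so x_1* = 420/(7 + 7.3·0.003303) = 59.7941 and x_2* = 0.003303·59.7941 = 0.1975.

x_2* = 0.1975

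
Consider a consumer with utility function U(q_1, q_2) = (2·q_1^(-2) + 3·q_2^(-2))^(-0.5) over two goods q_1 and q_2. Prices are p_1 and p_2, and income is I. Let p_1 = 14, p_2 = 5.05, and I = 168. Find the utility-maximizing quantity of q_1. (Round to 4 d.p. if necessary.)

MRS = MU_q_1/MU_q_2 = (2/3)·(q_2/q_1)^(3). Set equal to p_1/p_2.
Hence q_2/q_1 = ((3/2)·p_1/p_2)^(1/(3)), i.e. raised to the 1/3 power.
With the ratio pinned down, the budget gives q_1* = I/(p_1 + p_2·(q_2/q_1)) and q_2* = (q_2/q_1)·q_1*.
Numerically q_2/q_1 = 1.608086, so q_1* = 168/(14 + 5.05·1.608086) = 7.5947.

q_1* = 7.5947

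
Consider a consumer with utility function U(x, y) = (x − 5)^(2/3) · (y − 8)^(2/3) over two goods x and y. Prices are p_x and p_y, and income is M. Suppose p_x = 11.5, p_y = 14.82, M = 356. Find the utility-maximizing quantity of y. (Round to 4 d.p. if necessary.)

y* = 14.0709

Discretionary income = 356 − 5·11.5 − 8·14.82 = 179.94; y* = 8 + 0.5·179.94/14.82 = 14.0709.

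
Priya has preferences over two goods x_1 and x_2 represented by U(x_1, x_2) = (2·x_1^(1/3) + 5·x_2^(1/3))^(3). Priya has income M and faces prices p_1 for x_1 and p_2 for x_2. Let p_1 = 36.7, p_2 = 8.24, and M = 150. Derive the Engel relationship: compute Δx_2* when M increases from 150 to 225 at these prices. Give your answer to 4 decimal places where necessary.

Δx_2* = 8.1277

MU_x_1 ∝ 2·x_1^(-2/3), MU_x_2 ∝ 5·x_2^(-2/3), so MRS = (2/5)·(x_2/x_1)^(2/3) = p_1/p_2.
Solve for the ratio: x_2/x_1 = [(5/2)·p_1/p_2]^(1.5).
Substitute x_2 = (x_2/x_1)·x_1 into the budget: x_1* = M/(p_1 + p_2·(x_2/x_1)).
Numerically x_2/x_1 = 37.155088, so x_1* = 150/(36.7 + 8.24·37.155088) = 0.4375 and x_2* = 37.155088·0.4375 = 16.2553.
At M' = 225: x_2* = 24.383. Change: 24.383 − 16.2553 = 8.1277.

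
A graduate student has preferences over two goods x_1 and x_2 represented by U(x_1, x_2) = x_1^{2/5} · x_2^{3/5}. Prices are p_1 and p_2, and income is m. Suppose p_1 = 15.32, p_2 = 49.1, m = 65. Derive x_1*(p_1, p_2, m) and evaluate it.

x_1* = 1.6971

MU_x_1/MU_x_2 = (0.4·x_2)/(0.6·x_1); tangency sets this equal to p_1/p_2.
Rearranging, p_2·x_2 = (3/2)·p_1·x_1. Substituting into the budget gives p_1·x_1·(1 + (3/2)) = m.
Demand: x_1*(p_1,p_2,m) = 0.4·m/p_1 and x_2* = 0.6·m/p_2.
At p_1=15.32, p_2=49.1, m=65: x_1* = 0.4·65/15.32 = 1.6971.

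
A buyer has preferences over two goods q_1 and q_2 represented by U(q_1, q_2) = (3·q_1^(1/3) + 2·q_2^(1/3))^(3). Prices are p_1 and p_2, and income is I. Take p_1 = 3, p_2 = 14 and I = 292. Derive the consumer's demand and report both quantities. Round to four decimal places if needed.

MU_q_1 ∝ 3·q_1^(-2/3), MU_q_2 ∝ 2·q_2^(-2/3), so MRS = (3/2)·(q_2/q_1)^(2/3) = p_1/p_2.
Hence q_2/q_1 = ((2/3)·p_1/p_2)^(1/(2/3)), i.e. raised to the 1.5 power.
With the ratio pinned down, the budget gives q_1* = I/(p_1 + p_2·(q_2/q_1)) and q_2* = (q_2/q_1)·q_1*.
Numerically q_2/q_1 = 0.053995, so q_1* = 292/(3 + 14·0.053995) = 77.7437 and q_2* = 0.053995·77.7437 = 4.1978.

q_1* = 77.7437, q_2* = 4.1978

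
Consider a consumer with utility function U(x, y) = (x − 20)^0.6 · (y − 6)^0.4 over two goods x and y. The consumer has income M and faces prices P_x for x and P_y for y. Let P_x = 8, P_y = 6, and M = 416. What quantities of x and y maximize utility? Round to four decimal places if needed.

x* = 36.5, y* = 20.6667

This is Cobb-Douglas in (x−20, y−6): tangency gives 0.6·P_y·(y−6) = 0.4·P_x·(x−20).
Substituting into the budget: x* = 20 + 0.6·(M − 20·P_x − 6·P_y)/P_x, and y* = 6 + 0.4·(…)/P_y.
Discretionary income = 416 − 20·8 − 6·6 = 220; x* = 20 + 0.6·220/8 = 36.5; y* = 6 + 0.4·220/6 = 20.6667.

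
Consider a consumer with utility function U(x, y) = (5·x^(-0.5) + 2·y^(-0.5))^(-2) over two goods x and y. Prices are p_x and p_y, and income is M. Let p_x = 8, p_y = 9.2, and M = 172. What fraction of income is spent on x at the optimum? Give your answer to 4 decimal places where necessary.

share on x = 0.6374

From the CES first-order condition, (5/2)·(y/x)^(1.5) = p_x/p_y.
Hence y/x = ((2/5)·p_x/p_y)^(1/(1.5)), i.e. raised to the 2/3 power.
Substitute y = (y/x)·x into the budget: x* = M/(p_x + p_y·(y/x)).
Numerically y/x = 0.494586, so x* = 172/(8 + 9.2·0.494586) = 13.705 and y* = 0.494586·13.705 = 6.7783.
Expenditure on x: 8·13.705 = 109.6398; share = 0.6374.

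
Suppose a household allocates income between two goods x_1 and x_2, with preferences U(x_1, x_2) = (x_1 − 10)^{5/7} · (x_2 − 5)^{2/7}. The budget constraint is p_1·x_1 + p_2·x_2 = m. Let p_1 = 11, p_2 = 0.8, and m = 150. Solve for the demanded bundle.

x_1* = 12.3377, x_2* = 17.8571

This is Cobb-Douglas in (x_1−10, x_2−5): tangency gives 5/7·p_2·(x_2−5) = 2/7·p_1·(x_1−10).
Substituting into the budget: x_1* = 10 + 5/7·(m − 10·p_1 − 5·p_2)/p_1, and x_2* = 5 + 2/7·(…)/p_2.
Discretionary income = 150 − 10·11 − 5·0.8 = 36; x_1* = 10 + 5/7·36/11 = 12.3377; x_2* = 5 + 2/7·36/0.8 = 17.8571.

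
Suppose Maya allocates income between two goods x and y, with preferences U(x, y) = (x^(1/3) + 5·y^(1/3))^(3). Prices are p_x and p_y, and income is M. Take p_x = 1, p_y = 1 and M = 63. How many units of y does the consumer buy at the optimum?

MRS = MU_x/MU_y = (1/5)·(y/x)^(2/3). Set equal to p_x/p_y.
Hence y/x = (5·p_x/p_y)^(1/(2/3)), i.e. raised to the 1.5 power.
With the ratio pinned down, the budget gives x* = M/(p_x + p_y·(y/x)) and y* = (y/x)·x*.
Numerically y/x = 11.18034, so x* = 63/(1 + 1·11.18034) = 5.1723 and y* = 11.18034·5.1723 = 57.8277.

y* = 57.8277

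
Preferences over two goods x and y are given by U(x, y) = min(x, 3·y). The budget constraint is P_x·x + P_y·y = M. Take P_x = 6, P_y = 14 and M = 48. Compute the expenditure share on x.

Demand: x*(P_x,P_y,M) = 3·M/(3·P_x + P_y), y* = M/(3·P_x + P_y).
Here 3·6 + 14 = 32, giving x* = 4.5 and y* = 1.5.
Expenditure on x: 6·4.5 = 27; share = 0.5625.

share on x = 0.5625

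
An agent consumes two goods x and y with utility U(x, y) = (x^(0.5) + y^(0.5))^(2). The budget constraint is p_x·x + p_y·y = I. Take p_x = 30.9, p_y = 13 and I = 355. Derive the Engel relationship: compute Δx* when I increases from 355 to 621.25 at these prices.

Substitute y = (y/x)·x into the budget: x* = I/(p_x + p_y·(y/x)).
Numerically y/x = 5.649763, so x* = 355/(30.9 + 13·5.649763) = 3.4021.
At I' = 621.25: x* = 5.9537. Change: 5.9537 − 3.4021 = 2.5516.

Δx* = 2.5516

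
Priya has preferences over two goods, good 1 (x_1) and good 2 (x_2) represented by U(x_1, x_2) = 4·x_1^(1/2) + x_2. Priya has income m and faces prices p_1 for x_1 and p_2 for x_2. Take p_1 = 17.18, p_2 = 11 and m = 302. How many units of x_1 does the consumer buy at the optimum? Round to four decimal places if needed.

Thus x_1* = (2·p_2/p_1)² — independent of m — with the rest of income spent on x_2.
Plugging in: x_1* = (2·11/17.18)² = 1.6398.

x_1* = 1.6398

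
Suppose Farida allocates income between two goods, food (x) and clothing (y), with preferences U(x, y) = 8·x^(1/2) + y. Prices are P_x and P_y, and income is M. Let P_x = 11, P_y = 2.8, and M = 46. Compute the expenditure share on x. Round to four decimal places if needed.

share on x = 0.2479

MU_x = 4/√x, MU_y = 1. Tangency: 4/√x = P_x/P_y.
Solve: √x = 4·P_y/P_x, so x*(P_x,P_y) = (4·P_y/P_x)², and y* = (M − P_x·x*)/P_y.
Plugging in: x* = (4·2.8/11)² = 1.0367, y* = 12.3558.
Expenditure on x: 11·1.0367 = 11.4036; share = 0.2479.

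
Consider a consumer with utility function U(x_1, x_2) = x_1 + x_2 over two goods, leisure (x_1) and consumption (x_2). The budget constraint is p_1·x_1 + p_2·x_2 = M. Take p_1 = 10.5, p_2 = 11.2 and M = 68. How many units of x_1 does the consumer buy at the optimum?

Linear utility — the consumer picks whichever good has higher MU/price: 1/10.5 = 0.0952 vs 1/11.2 = 0.0893.
x_1 gives more utility per dollar, so spend all income on x_1: x_1* = M/p_1, x_2* = 0.
Numerically: x_1* = 6.4762, x_2* = 0.

x_1* = 6.4762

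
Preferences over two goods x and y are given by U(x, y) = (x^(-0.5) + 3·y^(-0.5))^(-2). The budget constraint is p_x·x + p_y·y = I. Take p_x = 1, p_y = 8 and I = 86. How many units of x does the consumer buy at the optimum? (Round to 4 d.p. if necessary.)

Numerically y/x = 0.520021, so x* = 86/(1 + 8·0.520021) = 16.6661.

x* = 16.6661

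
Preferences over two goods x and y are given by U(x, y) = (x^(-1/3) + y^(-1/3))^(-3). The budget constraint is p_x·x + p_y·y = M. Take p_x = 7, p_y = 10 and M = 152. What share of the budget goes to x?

share on x = 0.4777

With the ratio pinned down, the budget gives x* = M/(p_x + p_y·(y/x)) and y* = (y/x)·x*.
Numerically y/x = 0.765286, so x* = 152/(7 + 10·0.765286) = 10.3734 and y* = 0.765286·10.3734 = 7.9386.
Expenditure on x: 7·10.3734 = 72.6138; share = 0.4777.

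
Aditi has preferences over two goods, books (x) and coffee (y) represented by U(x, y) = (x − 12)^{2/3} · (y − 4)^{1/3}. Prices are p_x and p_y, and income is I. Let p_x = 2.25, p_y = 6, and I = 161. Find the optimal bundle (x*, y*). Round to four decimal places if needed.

Let x' = x−12, y' = y−4. MRS = 2·y'/x' = p_x/p_y.
Substituting into the budget: x* = 12 + 2/3·(I − 12·p_x − 4·p_y)/p_x, and y* = 4 + 1/3·(…)/p_y.
Discretionary income = 161 − 12·2.25 − 4·6 = 110; x* = 12 + 2/3·110/2.25 = 44.5926; y* = 4 + 1/3·110/6 = 10.1111.

x* = 44.5926, y* = 10.1111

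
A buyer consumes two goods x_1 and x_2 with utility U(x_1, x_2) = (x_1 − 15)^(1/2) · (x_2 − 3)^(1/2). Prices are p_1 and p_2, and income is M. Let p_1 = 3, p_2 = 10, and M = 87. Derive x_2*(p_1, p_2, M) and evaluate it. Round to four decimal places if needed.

x_2* = 3.6

This is Cobb-Douglas in (x_1−15, x_2−3): tangency gives 0.5·p_2·(x_2−3) = 0.5·p_1·(x_1−15).
After buying the subsistence bundle (15, 3), a share 0.5 of the remaining income goes to x_1: x_1* = 15 + 0.5·(M − 15p_1 − 3p_2)/p_1.
Discretionary income = 87 − 15·3 − 3·10 = 12; x_2* = 3 + 0.5·12/10 = 3.6.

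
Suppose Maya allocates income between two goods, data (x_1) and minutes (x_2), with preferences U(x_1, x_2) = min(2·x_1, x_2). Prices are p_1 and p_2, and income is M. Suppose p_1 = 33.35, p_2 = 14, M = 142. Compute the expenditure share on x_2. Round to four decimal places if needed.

share on x_2 = 0.4564

Leontief preferences: the optimum is at the kink where x_1/1 = x_2/2, i.e. x_2 = 2·x_1.
Budget: p_1·x_1 + p_2·2·x_1 = M, so (p_1 + 2·p_2)·x_1 = M.
Demand: x_1*(p_1,p_2,M) = M/(p_1 + 2·p_2), x_2* = 2·M/(p_1 + 2·p_2).
Here 33.35 + 2·14 = 61.35, giving x_1* = 2.3146 and x_2* = 4.6292.
Expenditure on x_2: 14·4.6292 = 64.8085; share = 0.4564.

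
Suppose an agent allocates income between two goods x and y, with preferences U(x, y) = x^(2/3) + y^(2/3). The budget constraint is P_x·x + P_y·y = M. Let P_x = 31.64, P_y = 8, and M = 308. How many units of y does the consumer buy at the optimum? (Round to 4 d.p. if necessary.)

y* = 36.1866

Numerically y/x = 61.864209, so x* = 308/(31.64 + 8·61.864209) = 0.5849 and y* = 61.864209·0.5849 = 36.1866.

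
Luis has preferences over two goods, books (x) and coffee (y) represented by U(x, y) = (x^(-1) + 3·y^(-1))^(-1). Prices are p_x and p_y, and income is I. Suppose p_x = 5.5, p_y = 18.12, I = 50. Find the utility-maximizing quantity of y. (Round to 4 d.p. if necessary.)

y* = 2.0935

MRS = MU_x/MU_y = (1/3)·(y/x)^(2). Set equal to p_x/p_y.
Solve for the ratio: y/x = [3·p_x/p_y]^(0.5).
With the ratio pinned down, the budget gives x* = I/(p_x + p_y·(y/x)) and y* = (y/x)·x*.
Numerically y/x = 0.954252, so x* = 50/(5.5 + 18.12·0.954252) = 2.1938 and y* = 0.954252·2.1938 = 2.0935.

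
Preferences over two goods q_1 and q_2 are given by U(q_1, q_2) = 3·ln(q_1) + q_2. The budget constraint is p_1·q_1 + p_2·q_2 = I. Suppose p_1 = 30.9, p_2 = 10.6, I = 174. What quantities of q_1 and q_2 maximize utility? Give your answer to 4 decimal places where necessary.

MU_q_1 = 3/q_1, MU_q_2 = 1. Tangency: 3/q_1 = p_1/p_2.
So q_1*(p_1,p_2) = 3·p_2/p_1, independent of income; and q_2* = (I − 3·p_2)/p_2.
At the given prices: q_1* = 3·10.6/30.9 = 1.0291, and q_2* = 13.4151.

q_1* = 1.0291, q_2* = 13.4151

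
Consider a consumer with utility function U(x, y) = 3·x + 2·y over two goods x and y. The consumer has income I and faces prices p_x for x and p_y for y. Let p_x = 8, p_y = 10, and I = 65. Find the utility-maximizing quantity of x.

x* = 8.125

x gives more utility per dollar, so spend all income on x: x* = I/p_x, y* = 0.
Numerically: x* = 8.125, y* = 0.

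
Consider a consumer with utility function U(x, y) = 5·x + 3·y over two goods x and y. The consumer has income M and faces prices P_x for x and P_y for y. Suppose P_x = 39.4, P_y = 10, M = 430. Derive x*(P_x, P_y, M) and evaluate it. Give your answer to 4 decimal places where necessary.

x* = 0

Perfect substitutes: compare marginal utility per dollar. 5/P_x vs 3/P_y → 0.1269 vs 0.3.
y gives more utility per dollar, so spend all income on y: y* = M/P_y, x* = 0.
Numerically: x* = 0, y* = 43.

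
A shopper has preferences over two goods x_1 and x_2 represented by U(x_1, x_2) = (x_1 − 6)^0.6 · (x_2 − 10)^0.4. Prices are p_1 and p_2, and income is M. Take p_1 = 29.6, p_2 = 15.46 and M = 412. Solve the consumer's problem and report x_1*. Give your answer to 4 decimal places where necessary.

x_1* = 7.6176

MRS = (3/2)·(x_2−10)/(x_1−6). Tangency with p_1/p_2 gives x_2−10 = (2/3)·(p_1/p_2)·(x_1−6).
After buying the subsistence bundle (6, 10), a share 0.6 of the remaining income goes to x_1: x_1* = 6 + 0.6·(M − 6p_1 − 10p_2)/p_1.
Discretionary income = 412 − 6·29.6 − 10·15.46 = 79.8; x_1* = 6 + 0.6·79.8/29.6 = 7.6176.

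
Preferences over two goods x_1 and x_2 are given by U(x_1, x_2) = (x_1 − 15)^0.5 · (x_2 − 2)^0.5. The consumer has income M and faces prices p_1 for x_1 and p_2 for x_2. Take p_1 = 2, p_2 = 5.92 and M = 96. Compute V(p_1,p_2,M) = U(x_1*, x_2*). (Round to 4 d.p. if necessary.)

V = 7.87

Let x_1' = x_1−15, x_2' = x_2−2. MRS = x_2'/x_1' = p_1/p_2.
Substituting into the budget: x_1* = 15 + 0.5·(M − 15·p_1 − 2·p_2)/p_1, and x_2* = 2 + 0.5·(…)/p_2.
Discretionary income = 96 − 15·2 − 2·5.92 = 54.16; x_1* = 15 + 0.5·54.16/2 = 28.54; x_2* = 2 + 0.5·54.16/5.92 = 6.5743.
Utility at the optimum: U(28.54, 6.5743) = 7.87.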